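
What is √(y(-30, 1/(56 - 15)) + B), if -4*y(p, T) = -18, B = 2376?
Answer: 69*√2/2 ≈ 48.790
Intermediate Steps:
y(p, T) = 9/2 (y(p, T) = -¼*(-18) = 9/2)
√(y(-30, 1/(56 - 15)) + B) = √(9/2 + 2376) = √(4761/2) = 69*√2/2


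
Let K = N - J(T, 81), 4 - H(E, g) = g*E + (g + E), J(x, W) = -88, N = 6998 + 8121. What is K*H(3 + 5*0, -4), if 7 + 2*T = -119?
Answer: 258519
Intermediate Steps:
T = -63 (T = -7/2 + (½)*(-119) = -7/2 - 119/2 = -63)
N = 15119
H(E, g) = 4 - E - g - E*g (H(E, g) = 4 - (g*E + (g + E)) = 4 - (E*g + (E + g)) = 4 - (E + g + E*g) = 4 + (-E - g - E*g) = 4 - E - g - E*g)
K = 15207 (K = 15119 - 1*(-88) = 15119 + 88 = 15207)
K*H(3 + 5*0, -4) = 15207*(4 - (3 + 5*0) - 1*(-4) - 1*(3 + 5*0)*(-4)) = 15207*(4 - (3 + 0) + 4 - 1*(3 + 0)*(-4)) = 15207*(4 - 1*3 + 4 - 1*3*(-4)) = 15207*(4 - 3 + 4 + 12) = 15207*17 = 258519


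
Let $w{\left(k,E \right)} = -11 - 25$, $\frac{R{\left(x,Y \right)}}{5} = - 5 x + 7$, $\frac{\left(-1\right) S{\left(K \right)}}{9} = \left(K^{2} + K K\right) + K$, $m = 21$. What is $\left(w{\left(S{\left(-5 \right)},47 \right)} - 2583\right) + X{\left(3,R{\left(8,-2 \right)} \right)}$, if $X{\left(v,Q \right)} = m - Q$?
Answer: $-2433$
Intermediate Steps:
$S{\left(K \right)} = - 18 K^{2} - 9 K$ ($S{\left(K \right)} = - 9 \left(\left(K^{2} + K K\right) + K\right) = - 9 \left(\left(K^{2} + K^{2}\right) + K\right) = - 9 \left(2 K^{2} + K\right) = - 9 \left(K + 2 K^{2}\right) = - 18 K^{2} - 9 K$)
$R{\left(x,Y \right)} = 35 - 25 x$ ($R{\left(x,Y \right)} = 5 \left(- 5 x + 7\right) = 5 \left(7 - 5 x\right) = 35 - 25 x$)
$w{\left(k,E \right)} = -36$ ($w{\left(k,E \right)} = -11 - 25 = -36$)
$X{\left(v,Q \right)} = 21 - Q$
$\left(w{\left(S{\left(-5 \right)},47 \right)} - 2583\right) + X{\left(3,R{\left(8,-2 \right)} \right)} = \left(-36 - 2583\right) + \left(21 - \left(35 - 200\right)\right) = -2619 + \left(21 - \left(35 - 200\right)\right) = -2619 + \left(21 - -165\right) = -2619 + \left(21 + 165\right) = -2619 + 186 = -2433$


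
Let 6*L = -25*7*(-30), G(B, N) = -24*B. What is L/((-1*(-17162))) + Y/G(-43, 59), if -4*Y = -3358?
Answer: 15310499/17711184 ≈ 0.86445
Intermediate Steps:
Y = 1679/2 (Y = -¼*(-3358) = 1679/2 ≈ 839.50)
L = 875 (L = (-25*7*(-30))/6 = (-175*(-30))/6 = (⅙)*5250 = 875)
L/((-1*(-17162))) + Y/G(-43, 59) = 875/((-1*(-17162))) + 1679/(2*((-24*(-43)))) = 875/17162 + (1679/2)/1032 = 875*(1/17162) + (1679/2)*(1/1032) = 875/17162 + 1679/2064 = 15310499/17711184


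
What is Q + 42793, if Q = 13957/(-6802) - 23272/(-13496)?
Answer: 491044803941/11474974 ≈ 42793.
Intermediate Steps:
Q = -3758441/11474974 (Q = 13957*(-1/6802) - 23272*(-1/13496) = -13957/6802 + 2909/1687 = -3758441/11474974 ≈ -0.32753)
Q + 42793 = -3758441/11474974 + 42793 = 491044803941/11474974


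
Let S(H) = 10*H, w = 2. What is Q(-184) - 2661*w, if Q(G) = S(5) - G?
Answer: -5088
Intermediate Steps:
Q(G) = 50 - G (Q(G) = 10*5 - G = 50 - G)
Q(-184) - 2661*w = (50 - 1*(-184)) - 2661*2 = (50 + 184) - 1*5322 = 234 - 5322 = -5088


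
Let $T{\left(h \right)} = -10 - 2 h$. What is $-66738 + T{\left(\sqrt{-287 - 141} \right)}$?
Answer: $-66748 - 4 i \sqrt{107} \approx -66748.0 - 41.376 i$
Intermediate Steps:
$-66738 + T{\left(\sqrt{-287 - 141} \right)} = -66738 - \left(10 + 2 \sqrt{-287 - 141}\right) = -66738 - \left(10 + 2 \sqrt{-428}\right) = -66738 - \left(10 + 2 \cdot 2 i \sqrt{107}\right) = -66738 - \left(10 + 4 i \sqrt{107}\right) = -66748 - 4 i \sqrt{107}$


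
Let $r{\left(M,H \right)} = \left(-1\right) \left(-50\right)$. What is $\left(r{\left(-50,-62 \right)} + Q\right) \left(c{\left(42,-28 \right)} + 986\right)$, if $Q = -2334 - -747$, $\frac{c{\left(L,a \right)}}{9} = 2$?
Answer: $-1543148$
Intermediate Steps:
$r{\left(M,H \right)} = 50$
$c{\left(L,a \right)} = 18$ ($c{\left(L,a \right)} = 9 \cdot 2 = 18$)
$Q = -1587$ ($Q = -2334 + 747 = -1587$)
$\left(r{\left(-50,-62 \right)} + Q\right) \left(c{\left(42,-28 \right)} + 986\right) = \left(50 - 1587\right) \left(18 + 986\right) = \left(-1537\right) 1004 = -1543148$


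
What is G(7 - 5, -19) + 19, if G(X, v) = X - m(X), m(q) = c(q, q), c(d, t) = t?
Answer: 19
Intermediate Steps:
m(q) = q
G(X, v) = 0 (G(X, v) = X - X = 0)
G(7 - 5, -19) + 19 = 0 + 19 = 19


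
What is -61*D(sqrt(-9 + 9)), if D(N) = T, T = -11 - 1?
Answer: 732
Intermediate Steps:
T = -12
D(N) = -12
-61*D(sqrt(-9 + 9)) = -61*(-12) = 732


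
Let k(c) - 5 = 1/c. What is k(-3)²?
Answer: 196/9 ≈ 21.778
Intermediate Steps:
k(c) = 5 + 1/c
k(-3)² = (5 + 1/(-3))² = (5 - ⅓)² = (14/3)² = 196/9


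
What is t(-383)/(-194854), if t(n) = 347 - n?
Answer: -365/97427 ≈ -0.0037464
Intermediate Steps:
t(-383)/(-194854) = (347 - 1*(-383))/(-194854) = (347 + 383)*(-1/194854) = 730*(-1/194854) = -365/97427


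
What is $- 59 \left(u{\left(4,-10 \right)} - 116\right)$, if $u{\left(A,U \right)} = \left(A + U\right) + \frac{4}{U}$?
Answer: $\frac{36108}{5} \approx 7221.6$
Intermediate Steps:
$u{\left(A,U \right)} = A + U + \frac{4}{U}$
$- 59 \left(u{\left(4,-10 \right)} - 116\right) = - 59 \left(\left(4 - 10 + \frac{4}{-10}\right) - 116\right) = - 59 \left(\left(4 - 10 + 4 \left(- \frac{1}{10}\right)\right) - 116\right) = - 59 \left(\left(4 - 10 - \frac{2}{5}\right) - 116\right) = - 59 \left(- \frac{32}{5} - 116\right) = \left(-59\right) \left(- \frac{612}{5}\right) = \frac{36108}{5}$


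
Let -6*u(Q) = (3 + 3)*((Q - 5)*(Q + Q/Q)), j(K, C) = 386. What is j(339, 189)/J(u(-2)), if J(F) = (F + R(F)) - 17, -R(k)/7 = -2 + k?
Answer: 386/39 ≈ 9.8974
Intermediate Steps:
R(k) = 14 - 7*k (R(k) = -7*(-2 + k) = 14 - 7*k)
u(Q) = -(1 + Q)*(-5 + Q) (u(Q) = -(3 + 3)*(Q - 5)*(Q + Q/Q)/6 = -(-5 + Q)*(Q + 1) = -(-5 + Q)*(1 + Q) = -(1 + Q)*(-5 + Q))
J(F) = -3 - 6*F (J(F) = (F + (14 - 7*F)) - 17 = (14 - 6*F) - 17 = -3 - 6*F)
j(339, 189)/J(u(-2)) = 386/(-3 - 6*(5 - 1*(-2)² + 4*(-2))) = 386/(-3 - 6*(5 - 1*4 - 8)) = 386/(-3 - 6*(5 - 4 - 8)) = 386/(-3 - 6*(-7)) = 386/(-3 + 42) = 386/39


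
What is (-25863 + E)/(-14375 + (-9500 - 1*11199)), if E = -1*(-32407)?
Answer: -3272/17537 ≈ -0.18658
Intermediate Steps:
E = 32407
(-25863 + E)/(-14375 + (-9500 - 1*11199)) = (-25863 + 32407)/(-14375 + (-9500 - 1*11199)) = 6544/(-14375 + (-9500 - 11199)) = 6544/(-14375 - 20699) = 6544/(-35074) = 6544*(-1/35074) = -3272/17537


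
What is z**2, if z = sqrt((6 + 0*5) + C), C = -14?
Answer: -8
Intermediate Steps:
z = 2*I*sqrt(2) (z = sqrt((6 + 0*5) - 14) = sqrt((6 + 0) - 14) = sqrt(6 - 14) = sqrt(-8) = 2*I*sqrt(2) ≈ 2.8284*I)
z**2 = (2*I*sqrt(2))**2 = -8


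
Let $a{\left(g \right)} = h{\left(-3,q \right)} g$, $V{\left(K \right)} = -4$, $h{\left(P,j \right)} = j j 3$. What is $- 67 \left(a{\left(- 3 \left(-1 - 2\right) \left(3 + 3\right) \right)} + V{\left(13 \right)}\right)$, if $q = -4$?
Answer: $-173396$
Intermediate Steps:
$h{\left(P,j \right)} = 3 j^{2}$ ($h{\left(P,j \right)} = j^{2} \cdot 3 = 3 j^{2}$)
$a{\left(g \right)} = 48 g$ ($a{\left(g \right)} = 3 \left(-4\right)^{2} g = 3 \cdot 16 g = 48 g$)
$- 67 \left(a{\left(- 3 \left(-1 - 2\right) \left(3 + 3\right) \right)} + V{\left(13 \right)}\right) = - 67 \left(48 \left(- 3 \left(-1 - 2\right) \left(3 + 3\right)\right) - 4\right) = - 67 \left(48 \left(- 3 \left(\left(-3\right) 6\right)\right) - 4\right) = - 67 \left(48 \left(\left(-3\right) \left(-18\right)\right) - 4\right) = - 67 \left(48 \cdot 54 - 4\right) = - 67 \left(2592 - 4\right) = \left(-67\right) 2588 = -173396$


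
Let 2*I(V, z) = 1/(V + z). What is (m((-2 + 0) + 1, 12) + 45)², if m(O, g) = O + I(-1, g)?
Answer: 938961/484 ≈ 1940.0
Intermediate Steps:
I(V, z) = 1/(2*(V + z))
m(O, g) = O + 1/(2*(-1 + g))
(m((-2 + 0) + 1, 12) + 45)² = ((½ + ((-2 + 0) + 1)*(-1 + 12))/(-1 + 12) + 45)² = ((½ + (-2 + 1)*11)/11 + 45)² = ((½ - 1*11)/11 + 45)² = ((½ - 11)/11 + 45)² = ((1/11)*(-21/2) + 45)² = (-21/22 + 45)² = (969/22)² = 938961/484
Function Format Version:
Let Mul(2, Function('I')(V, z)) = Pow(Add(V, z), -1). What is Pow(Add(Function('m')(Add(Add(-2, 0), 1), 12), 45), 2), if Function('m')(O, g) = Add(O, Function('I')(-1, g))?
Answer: Rational(938961, 484) ≈ 1940.0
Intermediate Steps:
Function('I')(V, z) = Mul(Rational(1, 2), Pow(Add(V, z), -1))
Function('m')(O, g) = Add(O, Mul(Rational(1, 2), Pow(Add(-1, g), -1)))
Pow(Add(Function('m')(Add(Add(-2, 0), 1), 12), 45), 2) = Pow(Add(Mul(Pow(Add(-1, 12), -1), Add(Rational(1, 2), Mul(Add(Add(-2, 0), 1), Add(-1, 12)))), 45), 2) = Pow(Add(Mul(Pow(11, -1), Add(Rational(1, 2), Mul(Add(-2, 1), 11))), 45), 2) = Pow(Add(Mul(Rational(1, 11), Add(Rational(1, 2), Mul(-1, 11))), 45), 2) = Pow(Add(Mul(Rational(1, 11), Add(Rational(1, 2), -11)), 45), 2) = Pow(Add(Mul(Rational(1, 11), Rational(-21, 2)), 45), 2) = Pow(Add(Rational(-21, 22), 45), 2) = Pow(Rational(969, 22), 2) = Rational(938961, 484)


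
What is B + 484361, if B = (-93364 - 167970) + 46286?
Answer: 269313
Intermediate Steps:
B = -215048 (B = -261334 + 46286 = -215048)
B + 484361 = -215048 + 484361 = 269313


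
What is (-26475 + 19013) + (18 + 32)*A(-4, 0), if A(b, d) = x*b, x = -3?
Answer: -6862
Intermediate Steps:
A(b, d) = -3*b
(-26475 + 19013) + (18 + 32)*A(-4, 0) = (-26475 + 19013) + (18 + 32)*(-3*(-4)) = -7462 + 50*12 = -7462 + 600 = -6862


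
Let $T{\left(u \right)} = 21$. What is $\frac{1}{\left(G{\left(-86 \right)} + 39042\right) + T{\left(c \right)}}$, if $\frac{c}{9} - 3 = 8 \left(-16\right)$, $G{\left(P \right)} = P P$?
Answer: $\frac{1}{46459} \approx 2.1524 \cdot 10^{-5}$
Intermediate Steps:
$G{\left(P \right)} = P^{2}$
$c = -1125$ ($c = 27 + 9 \cdot 8 \left(-16\right) = 27 + 9 \left(-128\right) = 27 - 1152 = -1125$)
$\frac{1}{\left(G{\left(-86 \right)} + 39042\right) + T{\left(c \right)}} = \frac{1}{\left(\left(-86\right)^{2} + 39042\right) + 21} = \frac{1}{\left(7396 + 39042\right) + 21} = \frac{1}{46438 + 21} = \frac{1}{46459}$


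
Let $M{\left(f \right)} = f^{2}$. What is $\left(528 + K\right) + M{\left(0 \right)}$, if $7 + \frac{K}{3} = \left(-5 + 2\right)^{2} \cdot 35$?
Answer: $1452$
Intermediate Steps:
$K = 924$ ($K = -21 + 3 \left(-5 + 2\right)^{2} \cdot 35 = -21 + 3 \left(-3\right)^{2} \cdot 35 = -21 + 3 \cdot 9 \cdot 35 = -21 + 3 \cdot 315 = -21 + 945 = 924$)
$\left(528 + K\right) + M{\left(0 \right)} = \left(528 + 924\right) + 0^{2} = 1452 + 0 = 1452$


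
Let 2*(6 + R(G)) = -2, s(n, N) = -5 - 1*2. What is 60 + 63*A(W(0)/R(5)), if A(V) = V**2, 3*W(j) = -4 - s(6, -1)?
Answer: 429/7 ≈ 61.286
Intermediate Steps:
s(n, N) = -7 (s(n, N) = -5 - 2 = -7)
R(G) = -7 (R(G) = -6 + (1/2)*(-2) = -6 - 1 = -7)
W(j) = 1 (W(j) = (-4 - 1*(-7))/3 = (-4 + 7)/3 = (1/3)*3 = 1)
60 + 63*A(W(0)/R(5)) = 60 + 63*(1/(-7))**2 = 60 + 63*(1*(-1/7))**2 = 60 + 63*(-1/7)**2 = 60 + 63*(1/49) = 60 + 9/7 = 429/7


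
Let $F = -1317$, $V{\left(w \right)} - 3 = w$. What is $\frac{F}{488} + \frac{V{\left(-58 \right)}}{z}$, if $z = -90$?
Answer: $- \frac{9169}{4392} \approx -2.0877$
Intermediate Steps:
$V{\left(w \right)} = 3 + w$
$\frac{F}{488} + \frac{V{\left(-58 \right)}}{z} = - \frac{1317}{488} + \frac{3 - 58}{-90} = \left(-1317\right) \frac{1}{488} - - \frac{11}{18} = - \frac{1317}{488} + \frac{11}{18} = - \frac{9169}{4392}$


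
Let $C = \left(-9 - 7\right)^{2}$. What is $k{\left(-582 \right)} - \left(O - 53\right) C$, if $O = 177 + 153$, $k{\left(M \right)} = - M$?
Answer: $-70330$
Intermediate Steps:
$O = 330$
$C = 256$ ($C = \left(-16\right)^{2} = 256$)
$k{\left(-582 \right)} - \left(O - 53\right) C = \left(-1\right) \left(-582\right) - \left(330 - 53\right) 256 = 582 - 277 \cdot 256 = 582 - 70912 = -70330$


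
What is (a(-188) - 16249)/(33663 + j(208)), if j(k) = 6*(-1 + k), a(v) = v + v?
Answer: -3325/6981 ≈ -0.47629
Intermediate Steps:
a(v) = 2*v
j(k) = -6 + 6*k
(a(-188) - 16249)/(33663 + j(208)) = (2*(-188) - 16249)/(33663 + (-6 + 6*208)) = (-376 - 16249)/(33663 + (-6 + 1248)) = -16625/(33663 + 1242) = -16625/34905 = -16625*1/34905 = -3325/6981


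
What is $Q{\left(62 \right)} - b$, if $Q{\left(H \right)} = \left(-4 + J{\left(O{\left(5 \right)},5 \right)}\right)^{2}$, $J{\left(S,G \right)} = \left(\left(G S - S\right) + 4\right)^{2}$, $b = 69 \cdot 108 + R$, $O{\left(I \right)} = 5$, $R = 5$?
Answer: $319727$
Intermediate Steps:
$b = 7457$ ($b = 69 \cdot 108 + 5 = 7452 + 5 = 7457$)
$J{\left(S,G \right)} = \left(4 - S + G S\right)^{2}$ ($J{\left(S,G \right)} = \left(\left(- S + G S\right) + 4\right)^{2} = \left(4 - S + G S\right)^{2}$)
$Q{\left(H \right)} = 327184$ ($Q{\left(H \right)} = \left(-4 + \left(4 - 5 + 5 \cdot 5\right)^{2}\right)^{2} = \left(-4 + \left(4 - 5 + 25\right)^{2}\right)^{2} = \left(-4 + 24^{2}\right)^{2} = \left(-4 + 576\right)^{2} = 572^{2} = 327184$)
$Q{\left(62 \right)} - b = 327184 - 7457 = 319727$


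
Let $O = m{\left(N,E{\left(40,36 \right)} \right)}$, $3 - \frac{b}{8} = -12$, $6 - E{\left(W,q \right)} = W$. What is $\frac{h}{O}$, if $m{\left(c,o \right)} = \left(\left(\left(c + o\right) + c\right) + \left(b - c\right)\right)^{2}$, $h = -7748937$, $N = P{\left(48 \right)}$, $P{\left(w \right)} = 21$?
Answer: $- \frac{7748937}{11449} \approx -676.82$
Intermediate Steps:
$E{\left(W,q \right)} = 6 - W$
$N = 21$
$b = 120$ ($b = 24 - -96 = 24 + 96 = 120$)
$m{\left(c,o \right)} = \left(120 + c + o\right)^{2}$ ($m{\left(c,o \right)} = \left(\left(\left(c + o\right) + c\right) - \left(-120 + c\right)\right)^{2} = \left(\left(o + 2 c\right) - \left(-120 + c\right)\right)^{2} = \left(120 + c + o\right)^{2}$)
$O = 11449$ ($O = \left(120 + 21 + \left(6 - 40\right)\right)^{2} = \left(120 + 21 - 34\right)^{2} = 107^{2} = 11449$)
$\frac{h}{O} = - \frac{7748937}{11449}$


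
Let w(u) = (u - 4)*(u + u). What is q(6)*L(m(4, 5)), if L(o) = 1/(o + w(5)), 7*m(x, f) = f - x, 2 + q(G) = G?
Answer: 28/71 ≈ 0.39437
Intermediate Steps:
q(G) = -2 + G
m(x, f) = -x/7 + f/7 (m(x, f) = (f - x)/7 = -x/7 + f/7)
w(u) = 2*u*(-4 + u) (w(u) = (-4 + u)*(2*u) = 2*u*(-4 + u))
L(o) = 1/(10 + o) (L(o) = 1/(o + 2*5*(-4 + 5)) = 1/(o + 2*5*1) = 1/(o + 10) = 1/(10 + o))
q(6)*L(m(4, 5)) = (-2 + 6)/(10 + (-⅐*4 + (⅐)*5)) = 4/(10 + (-4/7 + 5/7)) = 4/(10 + ⅐) = 4/(71/7) = 4*(7/71) = 28/71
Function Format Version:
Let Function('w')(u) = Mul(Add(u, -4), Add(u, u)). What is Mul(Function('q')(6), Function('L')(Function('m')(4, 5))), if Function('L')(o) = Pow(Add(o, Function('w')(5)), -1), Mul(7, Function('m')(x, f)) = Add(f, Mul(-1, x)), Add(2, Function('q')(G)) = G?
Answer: Rational(28, 71) ≈ 0.39437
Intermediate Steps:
Function('q')(G) = Add(-2, G)
Function('m')(x, f) = Add(Mul(Rational(-1, 7), x), Mul(Rational(1, 7), f)) (Function('m')(x, f) = Mul(Rational(1, 7), Add(f, Mul(-1, x))) = Add(Mul(Rational(-1, 7), x), Mul(Rational(1, 7), f)))
Function('w')(u) = Mul(2, u, Add(-4, u)) (Function('w')(u) = Mul(Add(-4, u), Mul(2, u)) = Mul(2, u, Add(-4, u)))
Function('L')(o) = Pow(Add(10, o), -1) (Function('L')(o) = Pow(Add(o, Mul(2, 5, Add(-4, 5))), -1) = Pow(Add(o, Mul(2, 5, 1)), -1) = Pow(Add(o, 10), -1) = Pow(Add(10, o), -1))
Mul(Function('q')(6), Function('L')(Function('m')(4, 5))) = Mul(Add(-2, 6), Pow(Add(10, Add(Mul(Rational(-1, 7), 4), Mul(Rational(1, 7), 5))), -1)) = Mul(4, Pow(Add(10, Add(Rational(-4, 7), Rational(5, 7))), -1)) = Mul(4, Pow(Add(10, Rational(1, 7)), -1)) = Mul(4, Pow(Rational(71, 7), -1)) = Mul(4, Rational(7, 71)) = Rational(28, 71)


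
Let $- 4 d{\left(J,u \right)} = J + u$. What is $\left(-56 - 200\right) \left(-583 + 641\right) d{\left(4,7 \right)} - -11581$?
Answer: $52413$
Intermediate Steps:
$d{\left(J,u \right)} = - \frac{J}{4} - \frac{u}{4}$ ($d{\left(J,u \right)} = - \frac{J + u}{4} = - \frac{J}{4} - \frac{u}{4}$)
$\left(-56 - 200\right) \left(-583 + 641\right) d{\left(4,7 \right)} - -11581 = \left(-56 - 200\right) \left(-583 + 641\right) \left(\left(- \frac{1}{4}\right) 4 - \frac{7}{4}\right) - -11581 = \left(-256\right) 58 \left(-1 - \frac{7}{4}\right) + \left(-3701 + 15282\right) = \left(-14848\right) \left(- \frac{11}{4}\right) + 11581 = 40832 + 11581 = 52413$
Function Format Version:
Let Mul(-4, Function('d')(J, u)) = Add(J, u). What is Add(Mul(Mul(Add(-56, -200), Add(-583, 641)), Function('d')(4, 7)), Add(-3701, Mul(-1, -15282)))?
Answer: 52413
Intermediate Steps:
Function('d')(J, u) = Add(Mul(Rational(-1, 4), J), Mul(Rational(-1, 4), u)) (Function('d')(J, u) = Mul(Rational(-1, 4), Add(J, u)) = Add(Mul(Rational(-1, 4), J), Mul(Rational(-1, 4), u)))
Add(Mul(Mul(Add(-56, -200), Add(-583, 641)), Function('d')(4, 7)), Add(-3701, Mul(-1, -15282))) = Add(Mul(Mul(Add(-56, -200), Add(-583, 641)), Add(Mul(Rational(-1, 4), 4), Mul(Rational(-1, 4), 7))), Add(-3701, Mul(-1, -15282))) = Add(Mul(Mul(-256, 58), Add(-1, Rational(-7, 4))), Add(-3701, 15282)) = Add(Mul(-14848, Rational(-11, 4)), 11581) = Add(40832, 11581) = 52413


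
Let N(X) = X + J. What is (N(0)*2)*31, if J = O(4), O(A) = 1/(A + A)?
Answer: 31/4 ≈ 7.7500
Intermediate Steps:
O(A) = 1/(2*A)
J = 1/8 (J = (1/2)/4 = (1/2)*(1/4) = 1/8 ≈ 0.12500)
N(X) = 1/8 + X (N(X) = X + 1/8 = 1/8 + X)
(N(0)*2)*31 = ((1/8 + 0)*2)*31 = ((1/8)*2)*31 = (1/4)*31 = 31/4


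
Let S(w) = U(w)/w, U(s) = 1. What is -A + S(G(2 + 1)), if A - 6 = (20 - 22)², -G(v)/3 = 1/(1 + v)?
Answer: -34/3 ≈ -11.333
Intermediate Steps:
G(v) = -3/(1 + v)
A = 10 (A = 6 + (20 - 22)² = 6 + (-2)² = 6 + 4 = 10)
S(w) = 1/w
-A + S(G(2 + 1)) = -1*10 + 1/(-3/(1 + (2 + 1))) = -10 + 1/(-3/(1 + 3)) = -10 + 1/(-3/4) = -10 + 1/(-3*¼) = -10 + 1/(-¾) = -10 - 4/3 = -34/3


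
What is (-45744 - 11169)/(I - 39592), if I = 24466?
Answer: 18971/5042 ≈ 3.7626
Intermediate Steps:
(-45744 - 11169)/(I - 39592) = (-45744 - 11169)/(24466 - 39592) = -56913/(-15126) = -56913*(-1/15126) = 18971/5042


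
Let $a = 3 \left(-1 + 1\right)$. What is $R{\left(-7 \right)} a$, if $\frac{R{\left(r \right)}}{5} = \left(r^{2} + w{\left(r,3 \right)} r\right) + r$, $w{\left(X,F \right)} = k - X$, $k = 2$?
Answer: $0$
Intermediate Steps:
$w{\left(X,F \right)} = 2 - X$
$R{\left(r \right)} = 5 r + 5 r^{2} + 5 r \left(2 - r\right)$ ($R{\left(r \right)} = 5 \left(\left(r^{2} + \left(2 - r\right) r\right) + r\right) = 5 \left(\left(r^{2} + r \left(2 - r\right)\right) + r\right) = 5 \left(r + r^{2} + r \left(2 - r\right)\right) = 5 r + 5 r^{2} + 5 r \left(2 - r\right)$)
$a = 0$ ($a = 3 \cdot 0 = 0$)
$R{\left(-7 \right)} a = 15 \left(-7\right) 0 = \left(-105\right) 0 = 0$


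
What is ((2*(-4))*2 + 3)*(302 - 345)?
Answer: 559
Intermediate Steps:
((2*(-4))*2 + 3)*(302 - 345) = (-8*2 + 3)*(-43) = (-16 + 3)*(-43) = -13*(-43) = 559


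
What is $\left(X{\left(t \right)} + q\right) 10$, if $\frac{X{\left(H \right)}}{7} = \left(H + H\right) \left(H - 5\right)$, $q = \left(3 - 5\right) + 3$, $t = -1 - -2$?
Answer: $-550$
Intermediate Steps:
$t = 1$ ($t = -1 + 2 = 1$)
$q = 1$ ($q = -2 + 3 = 1$)
$X{\left(H \right)} = 14 H \left(-5 + H\right)$ ($X{\left(H \right)} = 7 \left(H + H\right) \left(H - 5\right) = 7 \cdot 2 H \left(-5 + H\right) = 14 H \left(-5 + H\right)$)
$\left(X{\left(t \right)} + q\right) 10 = \left(14 \cdot 1 \left(-5 + 1\right) + 1\right) 10 = \left(14 \cdot 1 \left(-4\right) + 1\right) 10 = \left(-56 + 1\right) 10 = \left(-55\right) 10 = -550$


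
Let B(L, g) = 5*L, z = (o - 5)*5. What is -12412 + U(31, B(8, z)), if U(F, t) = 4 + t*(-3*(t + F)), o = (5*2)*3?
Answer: -20928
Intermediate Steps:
o = 30 (o = 10*3 = 30)
z = 125 (z = (30 - 5)*5 = 25*5 = 125)
U(F, t) = 4 + t*(-3*F - 3*t) (U(F, t) = 4 + t*(-3*(F + t)) = 4 + t*(-3*F - 3*t))
-12412 + U(31, B(8, z)) = -12412 + (4 - 3*(5*8)² - 3*31*5*8) = -12412 + (4 - 3*40² - 3*31*40) = -12412 + (4 - 3*1600 - 3720) = -12412 + (4 - 4800 - 3720) = -12412 - 8516 = -20928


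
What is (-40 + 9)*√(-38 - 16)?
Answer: -93*I*√6 ≈ -227.8*I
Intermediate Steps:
(-40 + 9)*√(-38 - 16) = -93*I*√6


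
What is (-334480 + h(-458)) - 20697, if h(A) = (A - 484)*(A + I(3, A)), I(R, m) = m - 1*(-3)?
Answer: 504869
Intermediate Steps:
I(R, m) = 3 + m (I(R, m) = m + 3 = 3 + m)
h(A) = (-484 + A)*(3 + 2*A) (h(A) = (A - 484)*(A + (3 + A)) = (-484 + A)*(3 + 2*A))
(-334480 + h(-458)) - 20697 = (-334480 + (-1452 - 965*(-458) + 2*(-458)²)) - 20697 = (-334480 + (-1452 + 441970 + 2*209764)) - 20697 = (-334480 + (-1452 + 441970 + 419528)) - 20697 = (-334480 + 860046) - 20697 = 525566 - 20697 = 504869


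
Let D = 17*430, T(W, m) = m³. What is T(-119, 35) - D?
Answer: 35565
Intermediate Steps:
D = 7310
T(-119, 35) - D = 35³ - 1*7310 = 42875 - 7310 = 35565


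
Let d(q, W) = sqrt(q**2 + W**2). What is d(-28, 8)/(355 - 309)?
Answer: 2*sqrt(53)/23 ≈ 0.63305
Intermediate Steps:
d(q, W) = sqrt(W**2 + q**2)
d(-28, 8)/(355 - 309) = sqrt(8**2 + (-28)**2)/(355 - 309) = sqrt(64 + 784)/46 = sqrt(848)*(1/46) = (4*sqrt(53))*(1/46) = 2*sqrt(53)/23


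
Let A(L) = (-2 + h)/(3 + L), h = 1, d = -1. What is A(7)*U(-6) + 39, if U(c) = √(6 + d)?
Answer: 39 - √5/10 ≈ 38.776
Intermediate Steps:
U(c) = √5 (U(c) = √(6 - 1) = √5)
A(L) = -1/(3 + L) (A(L) = (-2 + 1)/(3 + L) = -1/(3 + L))
A(7)*U(-6) + 39 = (-1/(3 + 7))*√5 + 39 = (-1/10)*√5 + 39 = (-1*⅒)*√5 + 39 = -√5/10 + 39 = 39 - √5/10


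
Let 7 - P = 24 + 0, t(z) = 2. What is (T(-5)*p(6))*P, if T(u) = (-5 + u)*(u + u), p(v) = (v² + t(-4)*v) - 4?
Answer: -74800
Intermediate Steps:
p(v) = -4 + v² + 2*v (p(v) = (v² + 2*v) - 4 = -4 + v² + 2*v)
T(u) = 2*u*(-5 + u) (T(u) = (-5 + u)*(2*u) = 2*u*(-5 + u))
P = -17 (P = 7 - (24 + 0) = 7 - 1*24 = 7 - 24 = -17)
(T(-5)*p(6))*P = ((2*(-5)*(-5 - 5))*(-4 + 6² + 2*6))*(-17) = ((2*(-5)*(-10))*(-4 + 36 + 12))*(-17) = (100*44)*(-17) = 4400*(-17) = -74800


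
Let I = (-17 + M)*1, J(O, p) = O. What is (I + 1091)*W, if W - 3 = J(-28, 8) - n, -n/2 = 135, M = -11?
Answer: 260435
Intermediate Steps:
n = -270 (n = -2*135 = -270)
I = -28 (I = (-17 - 11)*1 = -28*1 = -28)
W = 245 (W = 3 + (-28 - 1*(-270)) = 3 + (-28 + 270) = 3 + 242 = 245)
(I + 1091)*W = (-28 + 1091)*245 = 1063*245 = 260435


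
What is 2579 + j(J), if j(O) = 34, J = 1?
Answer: 2613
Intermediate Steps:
2579 + j(J) = 2579 + 34 = 2613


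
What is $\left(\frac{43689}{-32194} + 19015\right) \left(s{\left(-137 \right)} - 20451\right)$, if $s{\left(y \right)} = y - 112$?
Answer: $- \frac{6335496037350}{16097} \approx -3.9358 \cdot 10^{8}$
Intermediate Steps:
$s{\left(y \right)} = -112 + y$ ($s{\left(y \right)} = y - 112 = -112 + y$)
$\left(\frac{43689}{-32194} + 19015\right) \left(s{\left(-137 \right)} - 20451\right) = \left(\frac{43689}{-32194} + 19015\right) \left(\left(-112 - 137\right) - 20451\right) = \left(43689 \left(- \frac{1}{32194}\right) + 19015\right) \left(-249 - 20451\right) = \left(- \frac{43689}{32194} + 19015\right) \left(-20700\right) = \frac{612125221}{32194} \left(-20700\right) = - \frac{6335496037350}{16097}$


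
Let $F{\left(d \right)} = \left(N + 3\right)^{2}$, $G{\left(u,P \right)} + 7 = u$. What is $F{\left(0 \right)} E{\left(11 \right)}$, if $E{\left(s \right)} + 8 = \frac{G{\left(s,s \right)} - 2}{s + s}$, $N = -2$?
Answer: $- \frac{87}{11} \approx -7.9091$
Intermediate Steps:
$G{\left(u,P \right)} = -7 + u$
$F{\left(d \right)} = 1$ ($F{\left(d \right)} = \left(-2 + 3\right)^{2} = 1^{2} = 1$)
$E{\left(s \right)} = -8 + \frac{-9 + s}{2 s}$ ($E{\left(s \right)} = -8 + \frac{\left(-7 + s\right) - 2}{s + s} = -8 + \frac{-9 + s}{2 s}$)
$F{\left(0 \right)} E{\left(11 \right)} = 1 \frac{3 \left(-3 - 55\right)}{2 \cdot 11} = 1 \cdot \frac{3}{2} \cdot \frac{1}{11} \left(-3 - 55\right) = 1 \cdot \frac{3}{2} \cdot \frac{1}{11} \left(-58\right) = 1 \left(- \frac{87}{11}\right) = - \frac{87}{11}$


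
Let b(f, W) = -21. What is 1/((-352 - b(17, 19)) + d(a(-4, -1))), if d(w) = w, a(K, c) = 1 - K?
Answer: -1/326 ≈ -0.0030675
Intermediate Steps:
1/((-352 - b(17, 19)) + d(a(-4, -1))) = 1/((-352 - 1*(-21)) + (1 - 1*(-4))) = 1/((-352 + 21) + (1 + 4)) = 1/(-331 + 5) = 1/(-326) = -1/326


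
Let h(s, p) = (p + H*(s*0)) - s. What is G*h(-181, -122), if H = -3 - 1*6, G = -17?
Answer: -1003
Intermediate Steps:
H = -9 (H = -3 - 6 = -9)
h(s, p) = p - s (h(s, p) = (p - 9*s*0) - s = (p - 9*0) - s = (p + 0) - s = p - s)
G*h(-181, -122) = -17*(-122 - 1*(-181)) = -17*(-122 + 181) = -17*59 = -1003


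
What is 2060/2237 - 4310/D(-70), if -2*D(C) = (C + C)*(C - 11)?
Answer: 2132167/1268379 ≈ 1.6810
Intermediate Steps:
D(C) = -C*(-11 + C) (D(C) = -(C + C)*(C - 11)/2 = -2*C*(-11 + C)/2 = -C*(-11 + C))
2060/2237 - 4310/D(-70) = 2060/2237 - 4310*(-1/(70*(11 - 1*(-70)))) = 2060*(1/2237) - 4310*(-1/(70*(11 + 70))) = 2060/2237 - 4310/((-70*81)) = 2060/2237 - 4310/(-5670) = 2060/2237 - 4310*(-1/5670) = 2060/2237 + 431/567 = 2132167/1268379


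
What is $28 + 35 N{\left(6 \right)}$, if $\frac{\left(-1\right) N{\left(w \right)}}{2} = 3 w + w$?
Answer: $-1652$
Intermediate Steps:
$N{\left(w \right)} = - 8 w$ ($N{\left(w \right)} = - 2 \left(3 w + w\right) = - 2 \cdot 4 w = - 8 w$)
$28 + 35 N{\left(6 \right)} = 28 + 35 \left(\left(-8\right) 6\right) = 28 + 35 \left(-48\right) = 28 - 1680 = -1652$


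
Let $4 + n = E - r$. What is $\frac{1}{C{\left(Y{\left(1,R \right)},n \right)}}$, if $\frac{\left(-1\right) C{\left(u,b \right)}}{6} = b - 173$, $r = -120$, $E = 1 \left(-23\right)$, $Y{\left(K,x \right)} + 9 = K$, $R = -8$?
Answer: $\frac{1}{480} \approx 0.0020833$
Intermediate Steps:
$Y{\left(K,x \right)} = -9 + K$
$E = -23$
$n = 93$ ($n = -4 - -97 = -4 + \left(-23 + 120\right) = -4 + 97 = 93$)
$C{\left(u,b \right)} = 1038 - 6 b$ ($C{\left(u,b \right)} = - 6 \left(b - 173\right) = - 6 \left(-173 + b\right) = 1038 - 6 b$)
$\frac{1}{C{\left(Y{\left(1,R \right)},n \right)}} = \frac{1}{1038 - 558} = \frac{1}{480}$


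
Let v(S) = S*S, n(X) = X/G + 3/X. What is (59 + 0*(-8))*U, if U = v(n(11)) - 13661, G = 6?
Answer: -3509791705/4356 ≈ -8.0574e+5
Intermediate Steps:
n(X) = 3/X + X/6 (n(X) = X/6 + 3/X = 3/X + X/6)
v(S) = S²
U = -59487995/4356 (U = (3/11 + (⅙)*11)² - 13661 = (3*(1/11) + 11/6)² - 13661 = (3/11 + 11/6)² - 13661 = (139/66)² - 13661 = 19321/4356 - 13661 = -59487995/4356 ≈ -13657.)
(59 + 0*(-8))*U = (59 + 0*(-8))*(-59487995/4356) = (59 + 0)*(-59487995/4356) = 59*(-59487995/4356) = -3509791705/4356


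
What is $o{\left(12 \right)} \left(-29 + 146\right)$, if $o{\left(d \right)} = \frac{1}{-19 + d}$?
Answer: $- \frac{117}{7} \approx -16.714$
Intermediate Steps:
$o{\left(12 \right)} \left(-29 + 146\right) = \frac{-29 + 146}{-19 + 12} = \frac{1}{-7} \cdot 117 = \left(- \frac{1}{7}\right) 117 = - \frac{117}{7}$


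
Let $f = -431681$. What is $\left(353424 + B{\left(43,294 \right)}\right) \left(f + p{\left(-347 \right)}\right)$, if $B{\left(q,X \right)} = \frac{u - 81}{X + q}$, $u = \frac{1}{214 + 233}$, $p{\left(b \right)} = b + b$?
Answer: $- \frac{7673128774336250}{50213} \approx -1.5281 \cdot 10^{11}$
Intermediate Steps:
$p{\left(b \right)} = 2 b$
$u = \frac{1}{447} \approx 0.0022371$
$B{\left(q,X \right)} = - \frac{36206}{447 \left(X + q\right)}$ ($B{\left(q,X \right)} = \frac{\frac{1}{447} - 81}{X + q} = - \frac{36206}{447 \left(X + q\right)}$)
$\left(353424 + B{\left(43,294 \right)}\right) \left(f + p{\left(-347 \right)}\right) = \left(353424 - \frac{36206}{447 \cdot 294 + 447 \cdot 43}\right) \left(-431681 + 2 \left(-347\right)\right) = \left(353424 - \frac{36206}{131418 + 19221}\right) \left(-431681 - 694\right) = \left(353424 - \frac{36206}{150639}\right) \left(-432375\right) = \frac{53239401730}{150639} \left(-432375\right) = - \frac{7673128774336250}{50213}$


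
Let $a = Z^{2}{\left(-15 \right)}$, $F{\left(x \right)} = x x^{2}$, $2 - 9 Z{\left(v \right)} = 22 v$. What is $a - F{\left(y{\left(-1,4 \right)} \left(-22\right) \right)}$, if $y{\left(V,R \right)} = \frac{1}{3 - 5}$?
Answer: $\frac{2413}{81} \approx 29.79$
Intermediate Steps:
$Z{\left(v \right)} = \frac{2}{9} - \frac{22 v}{9}$
$y{\left(V,R \right)} = - \frac{1}{2}$ ($y{\left(V,R \right)} = \frac{1}{-2} = - \frac{1}{2}$)
$F{\left(x \right)} = x^{3}$
$a = \frac{110224}{81}$ ($a = \left(\frac{2}{9} - - \frac{110}{3}\right)^{2} = \left(\frac{2}{9} + \frac{110}{3}\right)^{2} = \left(\frac{332}{9}\right)^{2} = \frac{110224}{81} \approx 1360.8$)
$a - F{\left(y{\left(-1,4 \right)} \left(-22\right) \right)} = \frac{110224}{81} - \left(\left(- \frac{1}{2}\right) \left(-22\right)\right)^{3} = \frac{110224}{81} - 11^{3} = \frac{110224}{81} - 1331 = \frac{2413}{81}$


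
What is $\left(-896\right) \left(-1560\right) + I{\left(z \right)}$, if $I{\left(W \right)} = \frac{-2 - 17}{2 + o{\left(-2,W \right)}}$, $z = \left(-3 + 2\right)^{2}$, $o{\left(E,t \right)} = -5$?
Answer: $\frac{4193299}{3} \approx 1.3978 \cdot 10^{6}$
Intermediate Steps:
$z = 1$ ($z = \left(-1\right)^{2} = 1$)
$I{\left(W \right)} = \frac{19}{3}$ ($I{\left(W \right)} = \frac{-2 - 17}{2 - 5} = - \frac{19}{-3} = \left(-19\right) \left(- \frac{1}{3}\right) = \frac{19}{3}$)
$\left(-896\right) \left(-1560\right) + I{\left(z \right)} = \left(-896\right) \left(-1560\right) + \frac{19}{3} = 1397760 + \frac{19}{3} = \frac{4193299}{3}$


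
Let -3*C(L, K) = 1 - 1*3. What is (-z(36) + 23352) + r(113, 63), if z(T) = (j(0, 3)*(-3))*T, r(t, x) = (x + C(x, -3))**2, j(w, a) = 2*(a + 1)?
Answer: 254425/9 ≈ 28269.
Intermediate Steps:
C(L, K) = 2/3 (C(L, K) = -(1 - 1*3)/3 = -(1 - 3)/3 = -1/3*(-2) = 2/3)
j(w, a) = 2 + 2*a (j(w, a) = 2*(1 + a) = 2 + 2*a)
r(t, x) = (2/3 + x)**2 (r(t, x) = (x + 2/3)**2 = (2/3 + x)**2)
z(T) = -24*T (z(T) = ((2 + 2*3)*(-3))*T = ((2 + 6)*(-3))*T = (8*(-3))*T = -24*T)
(-z(36) + 23352) + r(113, 63) = (-(-24)*36 + 23352) + (2 + 3*63)**2/9 = (-1*(-864) + 23352) + (2 + 189)**2/9 = (864 + 23352) + (1/9)*191**2 = 24216 + (1/9)*36481 = 24216 + 36481/9 = 254425/9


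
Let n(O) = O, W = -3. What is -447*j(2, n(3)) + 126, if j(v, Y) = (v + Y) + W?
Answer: -768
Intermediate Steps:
j(v, Y) = -3 + Y + v (j(v, Y) = (v + Y) - 3 = (Y + v) - 3 = -3 + Y + v)
-447*j(2, n(3)) + 126 = -447*(-3 + 3 + 2) + 126 = -447*2 + 126 = -894 + 126 = -768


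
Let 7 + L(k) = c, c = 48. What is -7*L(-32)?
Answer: -287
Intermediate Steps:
L(k) = 41 (L(k) = -7 + 48 = 41)
-7*L(-32) = -7*41 = -287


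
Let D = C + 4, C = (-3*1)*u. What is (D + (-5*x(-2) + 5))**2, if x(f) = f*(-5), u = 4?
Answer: 2809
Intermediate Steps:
x(f) = -5*f
C = -12 (C = -3*1*4 = -3*4 = -12)
D = -8 (D = -12 + 4 = -8)
(D + (-5*x(-2) + 5))**2 = (-8 + (-(-25)*(-2) + 5))**2 = (-8 + (-5*10 + 5))**2 = (-8 + (-50 + 5))**2 = (-8 - 45)**2 = (-53)**2 = 2809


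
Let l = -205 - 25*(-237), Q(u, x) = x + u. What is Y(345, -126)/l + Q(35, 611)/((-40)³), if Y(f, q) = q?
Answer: -146989/4576000 ≈ -0.032122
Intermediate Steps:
Q(u, x) = u + x
l = 5720 (l = -205 + 5925 = 5720)
Y(345, -126)/l + Q(35, 611)/((-40)³) = -126/5720 + (35 + 611)/((-40)³) = -126*1/5720 + 646/(-64000) = -63/2860 + 646*(-1/64000) = -63/2860 - 323/32000 = -146989/4576000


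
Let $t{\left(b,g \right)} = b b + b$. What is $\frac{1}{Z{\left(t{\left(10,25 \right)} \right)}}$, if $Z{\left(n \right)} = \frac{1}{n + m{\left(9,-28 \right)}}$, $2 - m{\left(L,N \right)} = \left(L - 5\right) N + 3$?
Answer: $221$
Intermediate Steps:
$m{\left(L,N \right)} = -1 - N \left(-5 + L\right)$ ($m{\left(L,N \right)} = 2 - \left(\left(L - 5\right) N + 3\right) = 2 - \left(\left(-5 + L\right) N + 3\right) = 2 - \left(N \left(-5 + L\right) + 3\right) = 2 - \left(3 + N \left(-5 + L\right)\right) = -1 - N \left(-5 + L\right)$)
$t{\left(b,g \right)} = b + b^{2}$ ($t{\left(b,g \right)} = b^{2} + b = b + b^{2}$)
$Z{\left(n \right)} = \frac{1}{111 + n}$ ($Z{\left(n \right)} = \frac{1}{n - \left(141 - 252\right)} = \frac{1}{n - -111} = \frac{1}{n + 111} = \frac{1}{111 + n}$)
$\frac{1}{Z{\left(t{\left(10,25 \right)} \right)}} = \frac{1}{\frac{1}{111 + 10 \left(1 + 10\right)}} = \frac{1}{\frac{1}{111 + 10 \cdot 11}} = \frac{1}{\frac{1}{111 + 110}} = \frac{1}{\frac{1}{221}} = 221$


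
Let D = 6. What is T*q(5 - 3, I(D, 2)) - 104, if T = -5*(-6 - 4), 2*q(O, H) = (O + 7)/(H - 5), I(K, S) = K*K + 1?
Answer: -3103/32 ≈ -96.969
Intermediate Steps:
I(K, S) = 1 + K² (I(K, S) = K² + 1 = 1 + K²)
q(O, H) = (7 + O)/(2*(-5 + H)) (q(O, H) = ((O + 7)/(H - 5))/2 = ((7 + O)/(-5 + H))/2 = (7 + O)/(2*(-5 + H)))
T = 50 (T = -5*(-10) = 50)
T*q(5 - 3, I(D, 2)) - 104 = 50*((7 + (5 - 3))/(2*(-5 + (1 + 6²)))) - 104 = 50*((7 + 2)/(2*(-5 + (1 + 36)))) - 104 = 50*((½)*9/(-5 + 37)) - 104 = 50*((½)*9/32) - 104 = 50*((½)*(1/32)*9) - 104 = 50*(9/64) - 104 = 225/32 - 104 = -3103/32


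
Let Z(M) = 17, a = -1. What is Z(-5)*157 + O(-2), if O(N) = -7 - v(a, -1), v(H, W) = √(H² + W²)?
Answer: 2662 - √2 ≈ 2660.6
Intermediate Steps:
O(N) = -7 - √2 (O(N) = -7 - √((-1)² + (-1)²) = -7 - √(1 + 1) = -7 - √2)
Z(-5)*157 + O(-2) = 17*157 + (-7 - √2) = 2669 + (-7 - √2) = 2662 - √2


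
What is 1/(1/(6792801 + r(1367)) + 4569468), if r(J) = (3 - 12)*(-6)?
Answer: 6792855/31039733551141 ≈ 2.1884e-7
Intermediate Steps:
r(J) = 54 (r(J) = -9*(-6) = 54)
1/(1/(6792801 + r(1367)) + 4569468) = 1/(1/(6792801 + 54) + 4569468) = 1/(1/6792855 + 4569468) = 1/(31039733551141/6792855) = 6792855/31039733551141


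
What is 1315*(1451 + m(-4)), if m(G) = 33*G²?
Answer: 2602385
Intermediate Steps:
1315*(1451 + m(-4)) = 1315*(1451 + 33*(-4)²) = 1315*(1451 + 33*16) = 1315*(1451 + 528) = 1315*1979 = 2602385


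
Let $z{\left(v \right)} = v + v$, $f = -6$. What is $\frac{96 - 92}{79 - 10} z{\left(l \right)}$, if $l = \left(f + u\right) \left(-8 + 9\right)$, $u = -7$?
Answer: $- \frac{104}{69} \approx -1.5072$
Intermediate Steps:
$l = -13$ ($l = \left(-6 - 7\right) \left(-8 + 9\right) = \left(-13\right) 1 = -13$)
$z{\left(v \right)} = 2 v$
$\frac{96 - 92}{79 - 10} z{\left(l \right)} = \frac{96 - 92}{79 - 10} \cdot 2 \left(-13\right) = \frac{4}{69} \left(-26\right) = - \frac{104}{69}$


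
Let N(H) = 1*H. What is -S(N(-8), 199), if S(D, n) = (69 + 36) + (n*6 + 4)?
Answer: -1303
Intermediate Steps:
N(H) = H
S(D, n) = 109 + 6*n (S(D, n) = 105 + (6*n + 4) = 105 + (4 + 6*n) = 109 + 6*n)
-S(N(-8), 199) = -(109 + 6*199) = -(109 + 1194) = -1*1303 = -1303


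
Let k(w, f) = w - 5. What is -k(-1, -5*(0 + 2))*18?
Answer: 108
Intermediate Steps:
k(w, f) = -5 + w
-k(-1, -5*(0 + 2))*18 = -(-5 - 1)*18 = -1*(-6)*18 = 6*18 = 108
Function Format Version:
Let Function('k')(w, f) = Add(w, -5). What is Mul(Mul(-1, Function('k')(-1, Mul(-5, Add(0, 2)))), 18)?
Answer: 108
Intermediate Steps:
Function('k')(w, f) = Add(-5, w)
Mul(Mul(-1, Function('k')(-1, Mul(-5, Add(0, 2)))), 18) = Mul(Mul(-1, Add(-5, -1)), 18) = Mul(Mul(-1, -6), 18) = Mul(6, 18) = 108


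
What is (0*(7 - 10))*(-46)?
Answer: 0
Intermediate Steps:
(0*(7 - 10))*(-46) = (0*(-3))*(-46) = 0*(-46) = 0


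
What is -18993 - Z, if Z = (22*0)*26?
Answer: -18993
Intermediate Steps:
Z = 0 (Z = 0*26 = 0)
-18993 - Z = -18993 - 1*0 = -18993 + 0 = -18993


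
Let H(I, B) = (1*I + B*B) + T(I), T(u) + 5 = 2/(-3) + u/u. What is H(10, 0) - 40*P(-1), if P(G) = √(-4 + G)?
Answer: 16/3 - 40*I*√5 ≈ 5.3333 - 89.443*I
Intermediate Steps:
T(u) = -14/3 (T(u) = -5 + (2/(-3) + u/u) = -5 + (2*(-⅓) + 1) = -5 + (-⅔ + 1) = -5 + ⅓ = -14/3)
H(I, B) = -14/3 + I + B² (H(I, B) = (1*I + B*B) - 14/3 = (I + B²) - 14/3 = -14/3 + I + B²)
H(10, 0) - 40*P(-1) = (-14/3 + 10 + 0²) - 40*√(-4 - 1) = (-14/3 + 10 + 0) - 40*I*√5 = 16/3 - 40*I*√5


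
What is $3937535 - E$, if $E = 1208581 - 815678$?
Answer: $3544632$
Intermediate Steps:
$E = 392903$
$3937535 - E = 3937535 - 392903 = 3544632$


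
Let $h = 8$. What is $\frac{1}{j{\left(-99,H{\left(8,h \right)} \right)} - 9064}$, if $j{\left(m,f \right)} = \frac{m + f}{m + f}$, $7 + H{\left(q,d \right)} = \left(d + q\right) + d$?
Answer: $- \frac{1}{9063} \approx -0.00011034$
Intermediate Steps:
$H{\left(q,d \right)} = -7 + q + 2 d$ ($H{\left(q,d \right)} = -7 + \left(\left(d + q\right) + d\right) = -7 + \left(q + 2 d\right) = -7 + q + 2 d$)
$j{\left(m,f \right)} = 1$ ($j{\left(m,f \right)} = \frac{f + m}{f + m} = 1$)
$\frac{1}{j{\left(-99,H{\left(8,h \right)} \right)} - 9064} = \frac{1}{1 - 9064} = \frac{1}{-9063} = - \frac{1}{9063}$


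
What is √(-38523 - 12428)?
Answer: I*√50951 ≈ 225.72*I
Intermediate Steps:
√(-38523 - 12428) = √(-50951) = I*√50951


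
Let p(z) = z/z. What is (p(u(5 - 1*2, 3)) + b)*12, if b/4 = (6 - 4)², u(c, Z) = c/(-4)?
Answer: 204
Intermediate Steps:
u(c, Z) = -c/4 (u(c, Z) = c*(-¼) = -c/4)
b = 16 (b = 4*(6 - 4)² = 4*2² = 4*4 = 16)
p(z) = 1
(p(u(5 - 1*2, 3)) + b)*12 = (1 + 16)*12 = 17*12 = 204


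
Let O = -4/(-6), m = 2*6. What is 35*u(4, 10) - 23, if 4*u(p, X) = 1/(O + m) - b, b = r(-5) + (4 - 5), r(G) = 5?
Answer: -8711/152 ≈ -57.309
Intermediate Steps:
m = 12
O = 2/3 (O = -4*(-1/6) = 2/3 ≈ 0.66667)
b = 4 (b = 5 + (4 - 5) = 5 - 1 = 4)
u(p, X) = -149/152 (u(p, X) = (1/(2/3 + 12) - 1*4)/4 = (1/(38/3) - 4)/4 = (3/38 - 4)/4 = (1/4)*(-149/38) = -149/152)
35*u(4, 10) - 23 = 35*(-149/152) - 23 = -5215/152 - 23 = -8711/152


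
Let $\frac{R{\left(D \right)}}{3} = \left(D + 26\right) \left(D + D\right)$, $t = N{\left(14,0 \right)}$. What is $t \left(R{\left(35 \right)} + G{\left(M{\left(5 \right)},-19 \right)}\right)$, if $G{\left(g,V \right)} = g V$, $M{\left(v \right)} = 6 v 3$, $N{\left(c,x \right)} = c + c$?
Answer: $310800$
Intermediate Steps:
$N{\left(c,x \right)} = 2 c$
$M{\left(v \right)} = 18 v$
$G{\left(g,V \right)} = V g$
$t = 28$ ($t = 2 \cdot 14 = 28$)
$R{\left(D \right)} = 6 D \left(26 + D\right)$ ($R{\left(D \right)} = 3 \left(D + 26\right) \left(D + D\right) = 3 \left(26 + D\right) 2 D = 3 \cdot 2 D \left(26 + D\right) = 6 D \left(26 + D\right)$)
$t \left(R{\left(35 \right)} + G{\left(M{\left(5 \right)},-19 \right)}\right) = 28 \left(6 \cdot 35 \left(26 + 35\right) - 19 \cdot 18 \cdot 5\right) = 28 \left(6 \cdot 35 \cdot 61 - 1710\right) = 28 \left(12810 - 1710\right) = 28 \cdot 11100 = 310800$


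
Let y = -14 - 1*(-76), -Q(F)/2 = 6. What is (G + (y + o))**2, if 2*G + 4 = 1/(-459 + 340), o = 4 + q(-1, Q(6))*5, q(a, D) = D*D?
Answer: 34816201281/56644 ≈ 6.1465e+5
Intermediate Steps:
Q(F) = -12 (Q(F) = -2*6 = -12)
q(a, D) = D**2
o = 724 (o = 4 + (-12)**2*5 = 4 + 144*5 = 4 + 720 = 724)
y = 62 (y = -14 + 76 = 62)
G = -477/238 (G = -2 + 1/(2*(-459 + 340)) = -2 + (1/2)/(-119) = -2 + (1/2)*(-1/119) = -2 - 1/238 = -477/238 ≈ -2.0042)
(G + (y + o))**2 = (-477/238 + (62 + 724))**2 = (-477/238 + 786)**2 = (186591/238)**2 = 34816201281/56644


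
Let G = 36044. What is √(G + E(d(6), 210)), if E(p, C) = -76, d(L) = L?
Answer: 8*√562 ≈ 189.65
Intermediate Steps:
√(G + E(d(6), 210)) = √(36044 - 76) = √35968 = 8*√562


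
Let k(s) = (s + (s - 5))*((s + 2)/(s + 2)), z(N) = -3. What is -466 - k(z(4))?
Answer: -455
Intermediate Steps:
k(s) = -5 + 2*s (k(s) = (s + (-5 + s))*((2 + s)/(2 + s)) = (-5 + 2*s)*1 = -5 + 2*s)
-466 - k(z(4)) = -466 - (-5 + 2*(-3)) = -466 - (-5 - 6) = -466 - 1*(-11) = -466 + 11 = -455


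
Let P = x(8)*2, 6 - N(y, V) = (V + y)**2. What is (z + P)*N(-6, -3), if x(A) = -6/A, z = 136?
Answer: -20175/2 ≈ -10088.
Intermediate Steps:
N(y, V) = 6 - (V + y)**2
P = -3/2 (P = -6/8*2 = -6*1/8*2 = -3/4*2 = -3/2 ≈ -1.5000)
(z + P)*N(-6, -3) = (136 - 3/2)*(6 - (-3 - 6)**2) = 269*(6 - 1*(-9)**2)/2 = 269*(6 - 1*81)/2 = 269*(6 - 81)/2 = (269/2)*(-75) = -20175/2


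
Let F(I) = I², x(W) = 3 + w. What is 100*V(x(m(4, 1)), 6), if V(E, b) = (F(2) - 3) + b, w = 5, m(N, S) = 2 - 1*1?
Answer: 700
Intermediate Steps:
m(N, S) = 1 (m(N, S) = 2 - 1 = 1)
x(W) = 8 (x(W) = 3 + 5 = 8)
V(E, b) = 1 + b (V(E, b) = (2² - 3) + b = (4 - 3) + b = 1 + b)
100*V(x(m(4, 1)), 6) = 100*(1 + 6) = 100*7 = 700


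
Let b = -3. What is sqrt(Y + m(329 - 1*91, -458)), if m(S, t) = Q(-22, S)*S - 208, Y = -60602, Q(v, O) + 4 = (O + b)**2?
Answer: 6*sqrt(363383) ≈ 3616.9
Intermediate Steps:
Q(v, O) = -4 + (-3 + O)**2 (Q(v, O) = -4 + (O - 3)**2 = -4 + (-3 + O)**2)
m(S, t) = -208 + S*(-4 + (-3 + S)**2) (m(S, t) = (-4 + (-3 + S)**2)*S - 208 = S*(-4 + (-3 + S)**2) - 208 = -208 + S*(-4 + (-3 + S)**2))
sqrt(Y + m(329 - 1*91, -458)) = sqrt(-60602 + (-208 + (329 - 1*91)*(-4 + (-3 + (329 - 1*91))**2))) = sqrt(-60602 + (-208 + (329 - 91)*(-4 + (-3 + (329 - 91))**2))) = sqrt(-60602 + (-208 + 238*(-4 + (-3 + 238)**2))) = sqrt(-60602 + (-208 + 238*(-4 + 235**2))) = sqrt(-60602 + (-208 + 238*(-4 + 55225))) = sqrt(-60602 + (-208 + 238*55221)) = sqrt(-60602 + (-208 + 13142598)) = sqrt(-60602 + 13142390) = sqrt(13081788) = 6*sqrt(363383)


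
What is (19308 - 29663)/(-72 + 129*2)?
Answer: -10355/186 ≈ -55.672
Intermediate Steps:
(19308 - 29663)/(-72 + 129*2) = -10355/(-72 + 258) = -10355/186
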